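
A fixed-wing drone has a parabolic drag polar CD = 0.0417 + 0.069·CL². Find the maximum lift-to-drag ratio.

For CD = CD0 + K·CL², (L/D)max occurs at CL* = √(CD0/K) and equals 1/(2√(K·CD0)).
(L/D)max = 1/(2√(0.069 × 0.0417)) = 1/(2 × 0.05364) = 9.32

(L/D)max = 9.32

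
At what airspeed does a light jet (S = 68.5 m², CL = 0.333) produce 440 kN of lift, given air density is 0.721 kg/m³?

v = 231 m/s

L = ½ρv²S·CL ⇒ v = √(2L/(ρ·S·CL))
v = √(2 × 4.4×10^5 / (0.721 × 68.5 × 0.333)) = √53510 = 231 m/s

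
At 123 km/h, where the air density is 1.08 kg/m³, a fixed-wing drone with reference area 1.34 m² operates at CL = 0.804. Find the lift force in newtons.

Convert speed: v = 123 km/h ÷ 3.6 = 34.17 m/s.
L = ½ρv²S·CL = ½ × 1.08 × 34.17² × 1.34 × 0.804 = 679 N

L = 679 N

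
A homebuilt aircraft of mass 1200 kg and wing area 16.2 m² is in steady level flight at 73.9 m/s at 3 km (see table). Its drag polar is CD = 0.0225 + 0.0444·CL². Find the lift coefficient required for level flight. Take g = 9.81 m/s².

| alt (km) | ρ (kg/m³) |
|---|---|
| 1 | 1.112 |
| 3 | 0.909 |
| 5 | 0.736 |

At 3 km, from the table: ρ = 0.909 kg/m³.
Weight W = mg = 1200 × 9.81 = 11772 N; in level flight L = W.
q = ½ρv² = ½ × 0.909 × 73.9² = 2482 Pa.
CL = W/(q·S) = 11772 / (2482 × 16.2) = 0.2928.

CL = 0.293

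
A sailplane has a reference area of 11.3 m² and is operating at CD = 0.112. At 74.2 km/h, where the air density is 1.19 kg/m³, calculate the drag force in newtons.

Convert speed: v = 74.2 km/h ÷ 3.6 = 20.61 m/s.
Dynamic pressure q = ½ρv² = ½ × 1.19 × 20.61² = 252.8 Pa.
D = q·S·CD = 252.8 × 11.3 × 0.112 = 320 N

D = 320 N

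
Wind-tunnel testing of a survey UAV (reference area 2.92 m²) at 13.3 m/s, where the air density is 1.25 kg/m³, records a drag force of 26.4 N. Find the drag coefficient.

From D = ½ρv²S·CD, rearranging gives CD = 2D/(ρv²S).
CD = 2 × 26.4 / (1.25 × 13.3² × 2.92) = 0.0818

CD = 0.0818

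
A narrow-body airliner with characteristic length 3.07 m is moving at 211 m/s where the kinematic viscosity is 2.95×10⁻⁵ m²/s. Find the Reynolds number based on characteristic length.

Re = 2.2×10^7

Re = v·c/ν = 211 × 3.07 / (2.95×10⁻⁵) = 2.2×10^7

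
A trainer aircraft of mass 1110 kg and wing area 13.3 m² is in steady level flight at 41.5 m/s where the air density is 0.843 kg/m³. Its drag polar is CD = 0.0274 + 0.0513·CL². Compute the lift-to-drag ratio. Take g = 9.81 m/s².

L/D = 12.2

Weight W = mg = 1110 × 9.81 = 10889 N; in level flight L = W.
q = ½ρv² = ½ × 0.843 × 41.5² = 725.9 Pa.
CL = 2W/(ρv²S) = 2×10889/(0.843×41.5²×13.3) = 1.128.
CD = 0.0274 + 0.0513 × 1.128² = 0.09265.
L/D = CL/CD = 1.128 / 0.09265 = 12.2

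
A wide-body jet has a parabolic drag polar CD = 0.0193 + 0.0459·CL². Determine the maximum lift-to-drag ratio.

(L/D)max = 16.8

For CD = CD0 + K·CL², (L/D)max occurs at CL* = √(CD0/K) and equals 1/(2√(K·CD0)).
(L/D)max = 1/(2√(0.0459 × 0.0193)) = 1/(2 × 0.02976) = 16.8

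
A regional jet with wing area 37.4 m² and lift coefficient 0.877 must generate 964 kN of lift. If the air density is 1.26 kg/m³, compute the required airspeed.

L = ½ρv²S·CL ⇒ v = √(2L/(ρ·S·CL))
v = √(2 × 9.64×10^5 / (1.26 × 37.4 × 0.877)) = √46650 = 216 m/s

v = 216 m/s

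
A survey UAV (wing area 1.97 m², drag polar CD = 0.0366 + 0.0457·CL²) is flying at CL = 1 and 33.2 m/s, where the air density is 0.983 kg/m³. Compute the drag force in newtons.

CD = 0.0366 + 0.0457 × 1² = 0.0823
D = ½ρv²S·CD = ½ × 0.983 × 33.2² × 1.97 × 0.0823 = 87.8 N

D = 87.8 N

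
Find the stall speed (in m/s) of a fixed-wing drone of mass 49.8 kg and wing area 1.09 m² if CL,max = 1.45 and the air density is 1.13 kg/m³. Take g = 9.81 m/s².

V_stall = 23.4 m/s

At stall, lift equals weight: L = W = m·g = 49.8 × 9.81 = 488.5 N.
From L = ½ρV²S·CL,max = W: V_stall = √(2W/(ρSCL,max)) = √(2·488.5/(1.13·1.09·1.45))
V_stall = √547.1 = 23.4 m/s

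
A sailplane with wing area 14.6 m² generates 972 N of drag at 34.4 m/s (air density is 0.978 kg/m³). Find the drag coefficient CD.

From D = ½ρv²S·CD, rearranging gives CD = 2D/(ρv²S).
CD = 2 × 972 / (0.978 × 34.4² × 14.6) = 0.115

CD = 0.115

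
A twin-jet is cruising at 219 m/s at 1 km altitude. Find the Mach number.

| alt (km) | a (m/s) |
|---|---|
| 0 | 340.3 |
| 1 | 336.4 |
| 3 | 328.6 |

M = 0.651

At 1 km, from the table: a = 336.4 m/s.
M = v/a = 219 / 336.4 = 0.651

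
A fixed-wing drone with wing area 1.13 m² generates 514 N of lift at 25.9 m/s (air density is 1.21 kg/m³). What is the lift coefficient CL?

From L = ½ρv²S·CL, rearranging gives CL = 2L/(ρv²S).
CL = 2 × 514 / (1.21 × 25.9² × 1.13) = 1.12

CL = 1.12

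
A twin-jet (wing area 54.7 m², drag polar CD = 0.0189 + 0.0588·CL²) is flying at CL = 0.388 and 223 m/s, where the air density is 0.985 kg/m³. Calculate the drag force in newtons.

CD = 0.0189 + 0.0588 × 0.388² = 0.02775
D = ½ρv²S·CD = ½ × 0.985 × 223² × 54.7 × 0.02775 = 37200 N

D = 37200 N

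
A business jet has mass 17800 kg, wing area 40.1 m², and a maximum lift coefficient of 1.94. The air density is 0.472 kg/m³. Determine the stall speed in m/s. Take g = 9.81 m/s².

At stall, lift equals weight: L = W = m·g = 17800 × 9.81 = 1.746×10^5 N.
From L = ½ρV²S·CL,max = W: V_stall = √(2W/(ρSCL,max)) = √(2·1.746×10^5/(0.472·40.1·1.94))
V_stall = √9511 = 97.5 m/s

V_stall = 97.5 m/s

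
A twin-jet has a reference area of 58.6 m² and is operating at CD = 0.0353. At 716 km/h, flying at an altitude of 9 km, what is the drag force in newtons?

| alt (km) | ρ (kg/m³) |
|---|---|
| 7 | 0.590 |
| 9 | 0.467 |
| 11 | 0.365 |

D = 19100 N

At 9 km, from the table: ρ = 0.467 kg/m³.
Convert speed: v = 716 km/h ÷ 3.6 = 198.9 m/s.
D = ½ρv²S·CD = ½ × 0.467 × 198.9² × 58.6 × 0.0353 = 19100 N ≈ 19.1 kN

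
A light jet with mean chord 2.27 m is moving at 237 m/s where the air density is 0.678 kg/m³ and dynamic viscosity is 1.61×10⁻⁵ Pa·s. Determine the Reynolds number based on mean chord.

Re = ρ·v·c/μ = 0.678 × 237 × 2.27 / (1.61×10⁻⁵) = 2.27×10^7

Re = 2.27×10^7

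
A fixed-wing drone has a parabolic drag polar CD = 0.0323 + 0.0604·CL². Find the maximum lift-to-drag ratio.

(L/D)max = 11.3

For CD = CD0 + K·CL², (L/D)max occurs at CL* = √(CD0/K) and equals 1/(2√(K·CD0)).
(L/D)max = 1/(2√(0.0604 × 0.0323)) = 1/(2 × 0.04417) = 11.3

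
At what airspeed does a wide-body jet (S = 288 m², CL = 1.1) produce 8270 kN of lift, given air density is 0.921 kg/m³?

L = ½ρv²S·CL ⇒ v = √(2L/(ρ·S·CL))
v = √(2 × 8.27×10^6 / (0.921 × 288 × 1.1)) = √56690 = 238 m/s

v = 238 m/s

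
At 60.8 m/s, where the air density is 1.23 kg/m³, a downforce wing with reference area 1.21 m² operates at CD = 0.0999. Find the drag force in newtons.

D = ½ρv²S·CD = ½ × 1.23 × 60.8² × 1.21 × 0.0999 = 275 N

D = 275 N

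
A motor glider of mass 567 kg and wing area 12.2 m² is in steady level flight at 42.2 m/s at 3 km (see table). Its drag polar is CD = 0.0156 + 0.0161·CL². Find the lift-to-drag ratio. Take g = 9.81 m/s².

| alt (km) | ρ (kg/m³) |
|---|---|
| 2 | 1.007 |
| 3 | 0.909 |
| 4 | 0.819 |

At 3 km, from the table: ρ = 0.909 kg/m³.
Weight W = mg = 567 × 9.81 = 5562.3 N; in level flight L = W.
Dynamic pressure q = 0.5 × 0.909 × 42.2² = 809.4 Pa.
CL = 2W/(ρv²S) = 2×5562.3/(0.909×42.2²×12.2) = 0.5633.
CD = 0.0156 + 0.0161 × 0.5633² = 0.02071.
L/D = CL/CD = 0.5633 / 0.02071 = 27.2

L/D = 27.2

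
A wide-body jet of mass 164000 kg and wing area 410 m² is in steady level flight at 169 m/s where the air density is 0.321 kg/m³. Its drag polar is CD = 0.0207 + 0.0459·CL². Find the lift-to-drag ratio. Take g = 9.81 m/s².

L/D = 15.8

Weight W = mg = 164000 × 9.81 = 1.6088×10^6 N; in level flight L = W.
q = ½ρv² = ½ × 0.321 × 169² = 4584 Pa.
CL = 2W/(ρv²S) = 2×1.6088×10^6/(0.321×169²×410) = 0.856.
CD = 0.0207 + 0.0459 × 0.856² = 0.05433.
L/D = CL/CD = 0.856 / 0.05433 = 15.8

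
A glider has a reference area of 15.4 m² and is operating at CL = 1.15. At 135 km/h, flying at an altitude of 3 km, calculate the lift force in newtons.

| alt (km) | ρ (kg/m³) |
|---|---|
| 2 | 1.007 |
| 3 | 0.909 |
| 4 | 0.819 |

At 3 km, from the table: ρ = 0.909 kg/m³.
Convert speed: v = 135 km/h ÷ 3.6 = 37.5 m/s.
L = ½ρv²S·CL = ½ × 0.909 × 37.5² × 15.4 × 1.15 = 11300 N ≈ 11.3 kN

L = 11300 N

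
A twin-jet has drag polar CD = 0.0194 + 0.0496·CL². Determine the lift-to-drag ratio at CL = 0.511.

CD = 0.0194 + 0.0496 × 0.511² = 0.03235
L/D = CL/CD = 0.511 / 0.03235 = 15.8

L/D = 15.8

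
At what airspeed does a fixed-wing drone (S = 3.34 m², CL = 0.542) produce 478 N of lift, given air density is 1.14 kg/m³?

v = 21.5 m/s

L = ½ρv²S·CL ⇒ v = √(2L/(ρ·S·CL))
v = √(2 × 478 / (1.14 × 3.34 × 0.542)) = √463.2 = 21.5 m/s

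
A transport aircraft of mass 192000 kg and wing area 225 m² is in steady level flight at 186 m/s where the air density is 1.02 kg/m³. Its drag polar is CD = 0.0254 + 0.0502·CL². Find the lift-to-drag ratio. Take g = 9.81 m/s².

Level flight ⇒ L = W = m·g = 192000 × 9.81 = 1.8835×10^6 N.
q = ½ρv² = ½ × 1.02 × 186² = 17640 Pa.
CL = W/(q·S) = 1.8835×10^6 / (17640 × 225) = 0.4745.
CD = 0.0254 + 0.0502 × 0.4745² = 0.0367.
L/D = CL/CD = 0.4745 / 0.0367 = 12.9

L/D = 12.9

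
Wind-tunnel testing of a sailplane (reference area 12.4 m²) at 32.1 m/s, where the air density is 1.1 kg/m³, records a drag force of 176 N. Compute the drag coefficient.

CD = 0.025

From D = ½ρv²S·CD, rearranging gives CD = 2D/(ρv²S).
CD = 2 × 176 / (1.1 × 32.1² × 12.4) = 0.025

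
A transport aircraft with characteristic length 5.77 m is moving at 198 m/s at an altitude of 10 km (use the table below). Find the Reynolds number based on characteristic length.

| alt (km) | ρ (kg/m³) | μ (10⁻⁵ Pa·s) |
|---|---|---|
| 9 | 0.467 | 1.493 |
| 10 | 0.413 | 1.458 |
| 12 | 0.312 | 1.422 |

At 10 km, from the table: ρ = 0.413 kg/m³, μ = 1.458×10⁻⁵ Pa·s.
Re = ρ·v·c/μ = 0.413 × 198 × 5.77 / (1.458×10⁻⁵) = 3.24×10^7

Re = 3.24×10^7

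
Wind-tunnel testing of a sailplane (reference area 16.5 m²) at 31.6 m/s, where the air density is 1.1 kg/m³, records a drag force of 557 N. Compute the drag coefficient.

CD = 0.0615

From D = ½ρv²S·CD, rearranging gives CD = 2D/(ρv²S).
CD = 2 × 557 / (1.1 × 31.6² × 16.5) = 0.0615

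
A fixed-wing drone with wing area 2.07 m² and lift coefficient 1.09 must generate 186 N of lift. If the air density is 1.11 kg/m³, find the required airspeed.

L = ½ρv²S·CL ⇒ v = √(2L/(ρ·S·CL))
v = √(2 × 186 / (1.11 × 2.07 × 1.09)) = √148.5 = 12.2 m/s

v = 12.2 m/s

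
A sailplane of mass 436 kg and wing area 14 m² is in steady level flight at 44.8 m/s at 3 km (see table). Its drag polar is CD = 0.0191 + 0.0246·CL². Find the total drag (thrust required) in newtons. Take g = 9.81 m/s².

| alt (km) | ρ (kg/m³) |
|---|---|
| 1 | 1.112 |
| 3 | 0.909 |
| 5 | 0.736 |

At 3 km, from the table: ρ = 0.909 kg/m³.
Level flight ⇒ L = W = m·g = 436 × 9.81 = 4277.2 N.
q = ½ρv² = ½ × 0.909 × 44.8² = 912.2 Pa.
Required CL = L/(qS) = 4277.2/(912.2·14) = 0.3349.
CD = 0.0191 + 0.0246 × 0.3349² = 0.02186.
D = q·S·CD = 912.2 × 14 × 0.02186 = 279.2 N

D = 279 N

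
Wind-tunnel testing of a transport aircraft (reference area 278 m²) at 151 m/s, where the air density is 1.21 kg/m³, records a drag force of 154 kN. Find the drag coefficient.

From D = ½ρv²S·CD, rearranging gives CD = 2D/(ρv²S).
CD = 2 × 1.54×10^5 / (1.21 × 151² × 278) = 0.0402

CD = 0.0402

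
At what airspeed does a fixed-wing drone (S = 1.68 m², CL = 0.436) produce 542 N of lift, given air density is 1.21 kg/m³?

L = ½ρv²S·CL ⇒ v = √(2L/(ρ·S·CL))
v = √(2 × 542 / (1.21 × 1.68 × 0.436)) = √1223 = 35 m/s

v = 35 m/s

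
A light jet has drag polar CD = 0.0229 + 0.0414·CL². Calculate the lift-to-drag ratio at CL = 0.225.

CD = 0.0229 + 0.0414 × 0.225² = 0.025
L/D = CL/CD = 0.225 / 0.025 = 9

L/D = 9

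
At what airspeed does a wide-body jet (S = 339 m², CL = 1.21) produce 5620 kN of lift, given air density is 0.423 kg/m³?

v = 255 m/s

L = ½ρv²S·CL ⇒ v = √(2L/(ρ·S·CL))
v = √(2 × 5.62×10^6 / (0.423 × 339 × 1.21)) = √64780 = 255 m/s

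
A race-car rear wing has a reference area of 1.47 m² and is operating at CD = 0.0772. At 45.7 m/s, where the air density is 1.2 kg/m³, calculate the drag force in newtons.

Dynamic pressure q = ½ρv² = ½ × 1.2 × 45.7² = 1253 Pa.
D = q·S·CD = 1253 × 1.47 × 0.0772 = 142 N

D = 142 N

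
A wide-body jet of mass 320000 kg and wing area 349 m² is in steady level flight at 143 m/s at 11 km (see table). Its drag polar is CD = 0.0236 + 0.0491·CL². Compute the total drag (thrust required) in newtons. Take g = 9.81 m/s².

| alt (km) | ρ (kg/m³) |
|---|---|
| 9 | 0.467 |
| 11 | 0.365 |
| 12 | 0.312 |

At 11 km, from the table: ρ = 0.365 kg/m³.
Level flight ⇒ L = W = m·g = 320000 × 9.81 = 3.1392×10^6 N.
q = ½ρv² = ½ × 0.365 × 143² = 3732 Pa.
Required CL = L/(qS) = 3.1392×10^6/(3732·349) = 2.41.
CD = 0.0236 + 0.0491 × 2.41² = 0.3088.
D = q·S·CD = 3732 × 349 × 0.3088 = 4.022×10^5 N

D = 4.02×10^5 N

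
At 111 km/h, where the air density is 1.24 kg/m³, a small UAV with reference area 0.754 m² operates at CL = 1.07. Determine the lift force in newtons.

Convert speed: v = 111 km/h ÷ 3.6 = 30.83 m/s.
Dynamic pressure q = ½ρv² = ½ × 1.24 × 30.83² = 589.4 Pa.
L = q·S·CL = 589.4 × 0.754 × 1.07 = 476 N

L = 476 N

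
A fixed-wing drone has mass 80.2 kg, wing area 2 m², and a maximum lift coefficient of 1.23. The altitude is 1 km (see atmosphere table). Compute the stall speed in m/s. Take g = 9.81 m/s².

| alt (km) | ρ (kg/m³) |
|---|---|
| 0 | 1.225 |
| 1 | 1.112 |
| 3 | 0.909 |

At 1 km, from the table: ρ = 1.112 kg/m³.
At stall, lift equals weight: L = W = m·g = 80.2 × 9.81 = 786.8 N.
From L = ½ρV²S·CL,max = W: V_stall = √(2W/(ρSCL,max)) = √(2·786.8/(1.112·2·1.23))
V_stall = √575.2 = 24 m/s

V_stall = 24 m/s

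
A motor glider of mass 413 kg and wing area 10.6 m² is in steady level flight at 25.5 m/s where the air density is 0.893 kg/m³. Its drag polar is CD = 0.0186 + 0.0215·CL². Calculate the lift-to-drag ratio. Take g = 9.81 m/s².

L/D = 23.6

Level flight ⇒ L = W = m·g = 413 × 9.81 = 4051.5 N.
q = ½ρv² = ½ × 0.893 × 25.5² = 290.3 Pa.
CL = 2W/(ρv²S) = 2×4051.5/(0.893×25.5²×10.6) = 1.316.
CD = 0.0186 + 0.0215 × 1.316² = 0.05586.
L/D = CL/CD = 1.316 / 0.05586 = 23.6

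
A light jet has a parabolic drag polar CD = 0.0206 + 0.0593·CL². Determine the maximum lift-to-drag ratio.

(L/D)max = 14.3

For CD = CD0 + K·CL², (L/D)max occurs at CL* = √(CD0/K) and equals 1/(2√(K·CD0)).
(L/D)max = 1/(2√(0.0593 × 0.0206)) = 1/(2 × 0.03495) = 14.3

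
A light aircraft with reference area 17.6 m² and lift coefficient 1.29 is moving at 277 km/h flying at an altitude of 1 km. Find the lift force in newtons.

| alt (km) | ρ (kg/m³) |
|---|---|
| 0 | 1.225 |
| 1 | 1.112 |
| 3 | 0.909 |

At 1 km, from the table: ρ = 1.112 kg/m³.
Convert speed: v = 277 km/h ÷ 3.6 = 76.94 m/s.
L = ½ρv²S·CL = ½ × 1.112 × 76.94² × 17.6 × 1.29 = 74700 N ≈ 74.7 kN

L = 74700 N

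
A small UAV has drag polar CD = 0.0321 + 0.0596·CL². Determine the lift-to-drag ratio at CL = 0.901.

L/D = 11.2

CD = 0.0321 + 0.0596 × 0.901² = 0.08048
L/D = CL/CD = 0.901 / 0.08048 = 11.2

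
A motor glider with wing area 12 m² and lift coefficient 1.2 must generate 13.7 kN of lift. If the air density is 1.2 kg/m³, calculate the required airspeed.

L = ½ρv²S·CL ⇒ v = √(2L/(ρ·S·CL))
v = √(2 × 13700 / (1.2 × 12 × 1.2)) = √1586 = 39.8 m/s

v = 39.8 m/s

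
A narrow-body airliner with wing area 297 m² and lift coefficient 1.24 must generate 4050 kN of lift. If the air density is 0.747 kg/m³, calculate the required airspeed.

L = ½ρv²S·CL ⇒ v = √(2L/(ρ·S·CL))
v = √(2 × 4.05×10^6 / (0.747 × 297 × 1.24)) = √29440 = 172 m/s

v = 172 m/s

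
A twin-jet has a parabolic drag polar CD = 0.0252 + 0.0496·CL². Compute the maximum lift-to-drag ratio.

(L/D)max = 14.1

For CD = CD0 + K·CL², (L/D)max occurs at CL* = √(CD0/K) and equals 1/(2√(K·CD0)).
(L/D)max = 1/(2√(0.0496 × 0.0252)) = 1/(2 × 0.03535) = 14.1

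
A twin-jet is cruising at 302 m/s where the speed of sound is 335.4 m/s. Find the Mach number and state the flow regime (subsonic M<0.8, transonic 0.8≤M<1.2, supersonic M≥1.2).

M = 0.9 (transonic)

M = v/a = 302 / 335.4 = 0.9
M = 0.9 → transonic.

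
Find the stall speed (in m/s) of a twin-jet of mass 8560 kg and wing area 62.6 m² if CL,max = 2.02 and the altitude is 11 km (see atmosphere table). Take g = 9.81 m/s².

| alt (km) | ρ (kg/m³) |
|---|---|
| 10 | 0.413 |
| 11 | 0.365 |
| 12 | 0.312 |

V_stall = 60.3 m/s

At 11 km, from the table: ρ = 0.365 kg/m³.
At stall, lift equals weight: L = W = m·g = 8560 × 9.81 = 83970 N.
V_stall = √(2W/(ρ·S·CL,max)) = √(2 × 83970 / (0.365 × 62.6 × 2.02))
V_stall = √3639 = 60.3 m/s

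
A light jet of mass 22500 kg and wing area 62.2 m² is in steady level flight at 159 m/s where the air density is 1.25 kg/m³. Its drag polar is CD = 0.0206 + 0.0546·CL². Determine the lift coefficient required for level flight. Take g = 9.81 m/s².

Level flight ⇒ L = W = m·g = 22500 × 9.81 = 2.2072×10^5 N.
Dynamic pressure q = 0.5 × 1.25 × 159² = 15800 Pa.
CL = W/(q·S) = 2.2072×10^5 / (15800 × 62.2) = 0.2246.

CL = 0.225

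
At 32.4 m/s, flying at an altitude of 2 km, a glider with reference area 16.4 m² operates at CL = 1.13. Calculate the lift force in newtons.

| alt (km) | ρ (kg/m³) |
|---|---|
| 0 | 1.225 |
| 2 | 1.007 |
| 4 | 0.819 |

L = 9800 N

At 2 km, from the table: ρ = 1.007 kg/m³.
Dynamic pressure q = ½ρv² = ½ × 1.007 × 32.4² = 528.6 Pa.
L = q·S·CL = 528.6 × 16.4 × 1.13 = 9800 N ≈ 9.8 kN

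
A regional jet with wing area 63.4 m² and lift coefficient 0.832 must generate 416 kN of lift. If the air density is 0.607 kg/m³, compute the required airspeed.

L = ½ρv²S·CL ⇒ v = √(2L/(ρ·S·CL))
v = √(2 × 4.16×10^5 / (0.607 × 63.4 × 0.832)) = √25980 = 161 m/s

v = 161 m/s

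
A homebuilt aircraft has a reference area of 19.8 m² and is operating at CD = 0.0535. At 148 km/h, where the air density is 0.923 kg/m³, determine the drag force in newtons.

Convert speed: v = 148 km/h ÷ 3.6 = 41.11 m/s.
Dynamic pressure q = ½ρv² = ½ × 0.923 × 41.11² = 780 Pa.
D = q·S·CD = 780 × 19.8 × 0.0535 = 826 N

D = 826 N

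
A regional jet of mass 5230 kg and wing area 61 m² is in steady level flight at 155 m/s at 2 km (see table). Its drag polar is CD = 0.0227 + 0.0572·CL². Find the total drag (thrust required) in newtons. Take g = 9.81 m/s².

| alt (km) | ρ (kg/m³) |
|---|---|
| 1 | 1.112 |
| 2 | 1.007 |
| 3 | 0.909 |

D = 17000 N

At 2 km, from the table: ρ = 1.007 kg/m³.
Level flight ⇒ L = W = m·g = 5230 × 9.81 = 51306 N.
Dynamic pressure q = 0.5 × 1.007 × 155² = 12100 Pa.
CL = 2W/(ρv²S) = 2×51306/(1.007×155²×61) = 0.06953.
CD = 0.0227 + 0.0572 × 0.06953² = 0.02298.
D = q·S·CD = 12100 × 61 × 0.02298 = 16950 N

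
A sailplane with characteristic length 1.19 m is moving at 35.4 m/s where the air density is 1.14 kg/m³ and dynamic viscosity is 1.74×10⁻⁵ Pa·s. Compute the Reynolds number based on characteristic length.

Re = ρ·v·c/μ = 1.14 × 35.4 × 1.19 / (1.74×10⁻⁵) = 2.76×10^6

Re = 2.76×10^6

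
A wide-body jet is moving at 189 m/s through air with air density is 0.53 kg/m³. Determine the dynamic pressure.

q = 9470 Pa

q = ½ρv² = ½ × 0.53 × 189² = 9470 Pa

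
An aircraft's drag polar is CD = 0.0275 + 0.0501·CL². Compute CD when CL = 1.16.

CD = 0.0275 + 0.0501 × 1.16² = 0.0275 + 0.06741 = 0.0949

CD = 0.0949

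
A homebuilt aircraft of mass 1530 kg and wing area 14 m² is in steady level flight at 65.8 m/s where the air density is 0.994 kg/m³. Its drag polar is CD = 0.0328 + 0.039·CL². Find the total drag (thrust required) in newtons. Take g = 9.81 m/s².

D = 1280 N

Level flight ⇒ L = W = m·g = 1530 × 9.81 = 15009 N.
q = ½ρv² = ½ × 0.994 × 65.8² = 2152 Pa.
CL = W/(q·S) = 15009 / (2152 × 14) = 0.4982.
CD = 0.0328 + 0.039 × 0.4982² = 0.04248.
D = q·S·CD = 2152 × 14 × 0.04248 = 1280 N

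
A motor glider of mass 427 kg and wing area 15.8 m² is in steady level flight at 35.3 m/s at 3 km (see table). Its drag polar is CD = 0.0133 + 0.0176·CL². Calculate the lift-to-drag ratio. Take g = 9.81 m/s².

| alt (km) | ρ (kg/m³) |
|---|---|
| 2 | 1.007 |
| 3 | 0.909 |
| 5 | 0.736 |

L/D = 27.3

At 3 km, from the table: ρ = 0.909 kg/m³.
Level flight ⇒ L = W = m·g = 427 × 9.81 = 4188.9 N.
Dynamic pressure q = 0.5 × 0.909 × 35.3² = 566.3 Pa.
CL = 2W/(ρv²S) = 2×4188.9/(0.909×35.3²×15.8) = 0.4681.
CD = 0.0133 + 0.0176 × 0.4681² = 0.01716.
L/D = CL/CD = 0.4681 / 0.01716 = 27.3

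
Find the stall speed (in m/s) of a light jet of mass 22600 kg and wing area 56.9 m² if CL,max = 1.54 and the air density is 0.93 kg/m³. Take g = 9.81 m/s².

Weight W = mg = 22600 × 9.81 = 2.217×10^5 N.
From L = ½ρV²S·CL,max = W: V_stall = √(2W/(ρSCL,max)) = √(2·2.217×10^5/(0.93·56.9·1.54))
V_stall = √5441 = 73.8 m/s

V_stall = 73.8 m/s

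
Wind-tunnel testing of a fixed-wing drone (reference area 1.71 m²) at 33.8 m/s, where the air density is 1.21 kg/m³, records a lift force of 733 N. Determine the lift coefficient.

From L = ½ρv²S·CL, rearranging gives CL = 2L/(ρv²S).
CL = 2 × 733 / (1.21 × 33.8² × 1.71) = 0.62

CL = 0.62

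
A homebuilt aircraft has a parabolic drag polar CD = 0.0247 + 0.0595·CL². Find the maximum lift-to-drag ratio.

For CD = CD0 + K·CL², (L/D)max occurs at CL* = √(CD0/K) and equals 1/(2√(K·CD0)).
(L/D)max = 1/(2√(0.0595 × 0.0247)) = 1/(2 × 0.03834) = 13

(L/D)max = 13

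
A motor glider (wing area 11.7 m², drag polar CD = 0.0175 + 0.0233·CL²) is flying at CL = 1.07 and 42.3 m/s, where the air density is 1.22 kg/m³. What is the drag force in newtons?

D = 564 N

CD = 0.0175 + 0.0233 × 1.07² = 0.04418
D = ½ρv²S·CD = ½ × 1.22 × 42.3² × 11.7 × 0.04418 = 564 N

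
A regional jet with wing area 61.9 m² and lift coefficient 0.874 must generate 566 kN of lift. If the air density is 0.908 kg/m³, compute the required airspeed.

v = 152 m/s

L = ½ρv²S·CL ⇒ v = √(2L/(ρ·S·CL))
v = √(2 × 5.66×10^5 / (0.908 × 61.9 × 0.874)) = √23040 = 152 m/s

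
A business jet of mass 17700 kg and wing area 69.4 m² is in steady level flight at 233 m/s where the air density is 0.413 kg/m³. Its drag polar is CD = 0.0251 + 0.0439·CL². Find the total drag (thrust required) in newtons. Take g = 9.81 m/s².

Weight W = mg = 17700 × 9.81 = 1.7364×10^5 N; in level flight L = W.
q = ½ρv² = ½ × 0.413 × 233² = 11210 Pa.
CL = 2W/(ρv²S) = 2×1.7364×10^5/(0.413×233²×69.4) = 0.2232.
CD = 0.0251 + 0.0439 × 0.2232² = 0.02729.
D = q·S·CD = 11210 × 69.4 × 0.02729 = 21230 N

D = 21200 N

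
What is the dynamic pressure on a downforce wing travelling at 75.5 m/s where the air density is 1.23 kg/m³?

q = 3510 Pa

q = ½ρv² = ½ × 1.23 × 75.5² = 3510 Pa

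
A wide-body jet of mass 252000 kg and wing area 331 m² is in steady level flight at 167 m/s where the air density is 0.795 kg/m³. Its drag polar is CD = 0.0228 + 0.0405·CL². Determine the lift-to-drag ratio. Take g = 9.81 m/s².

Level flight ⇒ L = W = m·g = 252000 × 9.81 = 2.4721×10^6 N.
Dynamic pressure q = 0.5 × 0.795 × 167² = 11090 Pa.
CL = 2W/(ρv²S) = 2×2.4721×10^6/(0.795×167²×331) = 0.6737.
CD = 0.0228 + 0.0405 × 0.6737² = 0.04118.
L/D = CL/CD = 0.6737 / 0.04118 = 16.4

L/D = 16.4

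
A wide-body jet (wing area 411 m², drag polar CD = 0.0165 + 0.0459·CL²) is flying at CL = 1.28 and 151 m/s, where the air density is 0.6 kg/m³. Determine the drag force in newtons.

D = 2.58×10^5 N

CD = 0.0165 + 0.0459 × 1.28² = 0.0917
D = ½ρv²S·CD = ½ × 0.6 × 151² × 411 × 0.0917 = 2.58×10^5 N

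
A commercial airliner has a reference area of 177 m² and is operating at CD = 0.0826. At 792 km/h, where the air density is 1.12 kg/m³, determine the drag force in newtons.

Convert speed: v = 792 km/h ÷ 3.6 = 220 m/s.
Dynamic pressure q = ½ρv² = ½ × 1.12 × 220² = 27100 Pa.
D = q·S·CD = 27100 × 177 × 0.0826 = 3.96×10^5 N ≈ 396 kN

D = 3.96×10^5 N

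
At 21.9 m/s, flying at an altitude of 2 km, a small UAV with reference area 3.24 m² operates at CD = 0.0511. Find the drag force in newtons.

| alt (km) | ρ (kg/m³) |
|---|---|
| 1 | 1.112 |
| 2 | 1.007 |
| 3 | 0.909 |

At 2 km, from the table: ρ = 1.007 kg/m³.
Dynamic pressure q = ½ρv² = ½ × 1.007 × 21.9² = 241.5 Pa.
D = q·S·CD = 241.5 × 3.24 × 0.0511 = 40 N

D = 40 N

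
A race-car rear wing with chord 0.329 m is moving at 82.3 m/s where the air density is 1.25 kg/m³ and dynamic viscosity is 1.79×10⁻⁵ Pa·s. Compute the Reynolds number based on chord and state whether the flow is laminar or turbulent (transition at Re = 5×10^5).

Re = 1.89×10^6 (turbulent)

Re = ρ·v·c/μ = 1.25 × 82.3 × 0.329 / (1.79×10⁻⁵) = 1.89×10^6
Since 1.89×10^6 > 5×10^5, the flow is turbulent.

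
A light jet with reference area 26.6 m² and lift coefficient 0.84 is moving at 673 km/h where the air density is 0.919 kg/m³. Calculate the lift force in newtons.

Convert speed: v = 673 km/h ÷ 3.6 = 186.9 m/s.
L = ½ρv²S·CL = ½ × 0.919 × 186.9² × 26.6 × 0.84 = 3.59×10^5 N ≈ 359 kN

L = 3.59×10^5 N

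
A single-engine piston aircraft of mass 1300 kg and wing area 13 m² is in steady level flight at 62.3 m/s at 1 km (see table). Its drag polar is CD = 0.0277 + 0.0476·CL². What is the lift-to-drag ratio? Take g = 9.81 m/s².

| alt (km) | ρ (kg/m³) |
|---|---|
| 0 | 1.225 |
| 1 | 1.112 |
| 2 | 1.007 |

At 1 km, from the table: ρ = 1.112 kg/m³.
Level flight ⇒ L = W = m·g = 1300 × 9.81 = 12753 N.
q = ½ρv² = ½ × 1.112 × 62.3² = 2158 Pa.
CL = W/(q·S) = 12753 / (2158 × 13) = 0.4546.
CD = 0.0277 + 0.0476 × 0.4546² = 0.03754.
L/D = CL/CD = 0.4546 / 0.03754 = 12.1

L/D = 12.1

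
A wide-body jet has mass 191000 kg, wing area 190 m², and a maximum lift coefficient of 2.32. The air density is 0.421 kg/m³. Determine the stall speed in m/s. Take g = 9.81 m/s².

V_stall = 142 m/s

Stall occurs when L = W at CL,max. W = mg = 191000 × 9.81 = 1.874×10^6 N.
From L = ½ρV²S·CL,max = W: V_stall = √(2W/(ρSCL,max)) = √(2·1.874×10^6/(0.421·190·2.32))
V_stall = √20190 = 142 m/s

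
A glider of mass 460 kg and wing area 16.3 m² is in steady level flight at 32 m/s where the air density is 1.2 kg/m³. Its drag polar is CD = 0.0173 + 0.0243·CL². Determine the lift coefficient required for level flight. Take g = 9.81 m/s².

CL = 0.451

Level flight ⇒ L = W = m·g = 460 × 9.81 = 4512.6 N.
q = ½ρv² = ½ × 1.2 × 32² = 614.4 Pa.
CL = W/(q·S) = 4512.6 / (614.4 × 16.3) = 0.4506.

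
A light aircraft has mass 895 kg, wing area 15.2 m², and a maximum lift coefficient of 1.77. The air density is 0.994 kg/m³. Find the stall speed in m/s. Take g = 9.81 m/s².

V_stall = 25.6 m/s

At stall, lift equals weight: L = W = m·g = 895 × 9.81 = 8780 N.
From L = ½ρV²S·CL,max = W: V_stall = √(2W/(ρSCL,max)) = √(2·8780/(0.994·15.2·1.77))
V_stall = √656.6 = 25.6 m/s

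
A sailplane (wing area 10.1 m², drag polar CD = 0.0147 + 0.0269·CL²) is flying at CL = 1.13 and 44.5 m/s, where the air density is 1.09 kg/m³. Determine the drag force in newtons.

CD = 0.0147 + 0.0269 × 1.13² = 0.04905
D = ½ρv²S·CD = ½ × 1.09 × 44.5² × 10.1 × 0.04905 = 535 N

D = 535 N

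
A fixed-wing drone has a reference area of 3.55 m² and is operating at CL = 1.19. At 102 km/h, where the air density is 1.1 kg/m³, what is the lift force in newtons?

L = 1870 N

Convert speed: v = 102 km/h ÷ 3.6 = 28.33 m/s.
Dynamic pressure q = ½ρv² = ½ × 1.1 × 28.33² = 441.5 Pa.
L = q·S·CL = 441.5 × 3.55 × 1.19 = 1870 N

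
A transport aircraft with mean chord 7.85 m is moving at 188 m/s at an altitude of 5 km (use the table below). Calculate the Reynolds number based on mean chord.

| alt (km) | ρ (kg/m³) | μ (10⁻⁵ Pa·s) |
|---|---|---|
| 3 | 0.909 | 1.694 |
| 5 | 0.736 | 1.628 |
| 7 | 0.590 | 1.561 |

At 5 km, from the table: ρ = 0.736 kg/m³, μ = 1.628×10⁻⁵ Pa·s.
Re = ρ·v·c/μ = 0.736 × 188 × 7.85 / (1.628×10⁻⁵) = 6.67×10^7

Re = 6.67×10^7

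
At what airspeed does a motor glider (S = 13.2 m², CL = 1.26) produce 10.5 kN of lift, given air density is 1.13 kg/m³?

L = ½ρv²S·CL ⇒ v = √(2L/(ρ·S·CL))
v = √(2 × 10500 / (1.13 × 13.2 × 1.26)) = √1117 = 33.4 m/s

v = 33.4 m/s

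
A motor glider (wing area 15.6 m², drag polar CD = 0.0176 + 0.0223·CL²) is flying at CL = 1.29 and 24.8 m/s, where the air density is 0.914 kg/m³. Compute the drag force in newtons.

D = 240 N

CD = 0.0176 + 0.0223 × 1.29² = 0.05471
D = ½ρv²S·CD = ½ × 0.914 × 24.8² × 15.6 × 0.05471 = 240 N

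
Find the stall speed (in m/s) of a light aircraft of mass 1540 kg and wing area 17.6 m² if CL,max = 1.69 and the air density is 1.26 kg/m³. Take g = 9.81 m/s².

V_stall = 28.4 m/s

At stall, lift equals weight: L = W = m·g = 1540 × 9.81 = 15110 N.
V_stall = √(2W/(ρ·S·CL,max)) = √(2 × 15110 / (1.26 × 17.6 × 1.69))
V_stall = √806.2 = 28.4 m/s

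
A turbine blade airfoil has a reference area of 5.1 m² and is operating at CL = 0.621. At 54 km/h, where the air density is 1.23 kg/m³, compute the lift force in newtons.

L = 438 N

Convert speed: v = 54 km/h ÷ 3.6 = 15 m/s.
Dynamic pressure q = ½ρv² = ½ × 1.23 × 15² = 138.4 Pa.
L = q·S·CL = 138.4 × 5.1 × 0.621 = 438 N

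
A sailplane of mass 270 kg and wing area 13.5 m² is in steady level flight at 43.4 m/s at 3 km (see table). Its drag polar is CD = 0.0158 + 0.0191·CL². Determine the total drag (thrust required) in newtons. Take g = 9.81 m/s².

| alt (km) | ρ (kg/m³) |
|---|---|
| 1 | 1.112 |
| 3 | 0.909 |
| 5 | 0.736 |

D = 194 N

At 3 km, from the table: ρ = 0.909 kg/m³.
Weight W = mg = 270 × 9.81 = 2648.7 N; in level flight L = W.
q = ½ρv² = ½ × 0.909 × 43.4² = 856.1 Pa.
CL = 2W/(ρv²S) = 2×2648.7/(0.909×43.4²×13.5) = 0.2292.
CD = 0.0158 + 0.0191 × 0.2292² = 0.0168.
D = q·S·CD = 856.1 × 13.5 × 0.0168 = 194.2 N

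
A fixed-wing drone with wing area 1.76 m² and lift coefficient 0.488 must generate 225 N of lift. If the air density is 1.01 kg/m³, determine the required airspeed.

L = ½ρv²S·CL ⇒ v = √(2L/(ρ·S·CL))
v = √(2 × 225 / (1.01 × 1.76 × 0.488)) = √518.8 = 22.8 m/s

v = 22.8 m/s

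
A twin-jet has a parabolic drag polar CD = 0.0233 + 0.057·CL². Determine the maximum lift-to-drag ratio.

(L/D)max = 13.7

For CD = CD0 + K·CL², (L/D)max occurs at CL* = √(CD0/K) and equals 1/(2√(K·CD0)).
(L/D)max = 1/(2√(0.057 × 0.0233)) = 1/(2 × 0.03644) = 13.7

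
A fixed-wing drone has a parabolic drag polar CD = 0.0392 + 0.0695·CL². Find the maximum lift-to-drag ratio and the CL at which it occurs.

(L/D)max = 9.58, at CL = 0.751

For CD = CD0 + K·CL², (L/D)max occurs at CL* = √(CD0/K) and equals 1/(2√(K·CD0)).
(L/D)max = 1/(2√(0.0695 × 0.0392)) = 1/(2 × 0.0522) = 9.58
CL* = √(0.0392/0.0695) = 0.751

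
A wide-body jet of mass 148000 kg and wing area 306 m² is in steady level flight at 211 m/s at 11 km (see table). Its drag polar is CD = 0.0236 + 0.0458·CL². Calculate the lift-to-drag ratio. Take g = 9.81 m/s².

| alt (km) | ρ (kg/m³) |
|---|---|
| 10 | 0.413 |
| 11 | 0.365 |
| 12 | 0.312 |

L/D = 14.9

At 11 km, from the table: ρ = 0.365 kg/m³.
Weight W = mg = 148000 × 9.81 = 1.4519×10^6 N; in level flight L = W.
q = ½ρv² = ½ × 0.365 × 211² = 8125 Pa.
CL = W/(q·S) = 1.4519×10^6 / (8125 × 306) = 0.584.
CD = 0.0236 + 0.0458 × 0.584² = 0.03922.
L/D = CL/CD = 0.584 / 0.03922 = 14.9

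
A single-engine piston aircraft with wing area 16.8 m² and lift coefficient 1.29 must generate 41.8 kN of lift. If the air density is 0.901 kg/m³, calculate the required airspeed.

L = ½ρv²S·CL ⇒ v = √(2L/(ρ·S·CL))
v = √(2 × 41800 / (0.901 × 16.8 × 1.29)) = √4281 = 65.4 m/s

v = 65.4 m/s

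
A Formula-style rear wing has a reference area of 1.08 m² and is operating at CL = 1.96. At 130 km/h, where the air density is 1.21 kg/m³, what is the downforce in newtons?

L = 1670 N

Convert speed: v = 130 km/h ÷ 3.6 = 36.11 m/s.
Dynamic pressure q = ½ρv² = ½ × 1.21 × 36.11² = 788.9 Pa.
L = q·S·CL = 788.9 × 1.08 × 1.96 = 1670 N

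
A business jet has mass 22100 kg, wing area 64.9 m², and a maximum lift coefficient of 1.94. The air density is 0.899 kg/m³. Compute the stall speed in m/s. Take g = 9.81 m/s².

V_stall = 61.9 m/s

Weight W = mg = 22100 × 9.81 = 2.168×10^5 N.
V_stall = √(2W/(ρ·S·CL,max)) = √(2 × 2.168×10^5 / (0.899 × 64.9 × 1.94))
V_stall = √3831 = 61.9 m/s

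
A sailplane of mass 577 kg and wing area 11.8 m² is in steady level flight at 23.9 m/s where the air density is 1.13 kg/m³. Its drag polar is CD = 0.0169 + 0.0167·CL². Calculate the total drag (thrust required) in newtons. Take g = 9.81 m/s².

D = 205 N

Weight W = mg = 577 × 9.81 = 5660.4 N; in level flight L = W.
Dynamic pressure q = 0.5 × 1.13 × 23.9² = 322.7 Pa.
CL = W/(q·S) = 5660.4 / (322.7 × 11.8) = 1.486.
CD = 0.0169 + 0.0167 × 1.486² = 0.05379.
D = q·S·CD = 322.7 × 11.8 × 0.05379 = 204.9 N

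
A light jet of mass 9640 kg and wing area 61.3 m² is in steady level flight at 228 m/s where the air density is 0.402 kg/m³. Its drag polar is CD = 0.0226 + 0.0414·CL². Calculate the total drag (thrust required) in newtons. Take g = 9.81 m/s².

Weight W = mg = 9640 × 9.81 = 94568 N; in level flight L = W.
Dynamic pressure q = 0.5 × 0.402 × 228² = 10450 Pa.
CL = 2W/(ρv²S) = 2×94568/(0.402×228²×61.3) = 0.1476.
CD = 0.0226 + 0.0414 × 0.1476² = 0.0235.
D = q·S·CD = 10450 × 61.3 × 0.0235 = 15050 N

D = 15100 N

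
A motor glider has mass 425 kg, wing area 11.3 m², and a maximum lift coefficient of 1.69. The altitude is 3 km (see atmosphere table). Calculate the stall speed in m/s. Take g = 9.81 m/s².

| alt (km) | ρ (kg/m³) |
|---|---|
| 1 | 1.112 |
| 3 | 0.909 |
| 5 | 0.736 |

At 3 km, from the table: ρ = 0.909 kg/m³.
Weight W = mg = 425 × 9.81 = 4169 N.
V_stall = √(2W/(ρ·S·CL,max)) = √(2 × 4169 / (0.909 × 11.3 × 1.69))
V_stall = √480.4 = 21.9 m/s

V_stall = 21.9 m/s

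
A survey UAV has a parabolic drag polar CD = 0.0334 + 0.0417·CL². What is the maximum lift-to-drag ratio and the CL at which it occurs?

(L/D)max = 13.4, at CL = 0.895

For CD = CD0 + K·CL², (L/D)max occurs at CL* = √(CD0/K) and equals 1/(2√(K·CD0)).
(L/D)max = 1/(2√(0.0417 × 0.0334)) = 1/(2 × 0.03732) = 13.4
CL* = √(0.0334/0.0417) = 0.895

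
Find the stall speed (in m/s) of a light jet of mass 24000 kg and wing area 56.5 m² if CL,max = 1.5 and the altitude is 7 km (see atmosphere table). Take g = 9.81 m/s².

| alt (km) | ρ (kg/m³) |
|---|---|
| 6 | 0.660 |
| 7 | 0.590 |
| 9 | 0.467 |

V_stall = 97 m/s

At 7 km, from the table: ρ = 0.590 kg/m³.
At stall, lift equals weight: L = W = m·g = 24000 × 9.81 = 2.354×10^5 N.
V_stall = √(2W/(ρ·S·CL,max)) = √(2 × 2.354×10^5 / (0.59 × 56.5 × 1.5))
V_stall = √9417 = 97 m/s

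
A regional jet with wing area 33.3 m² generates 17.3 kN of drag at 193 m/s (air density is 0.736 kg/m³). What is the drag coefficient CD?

From D = ½ρv²S·CD, rearranging gives CD = 2D/(ρv²S).
CD = 2 × 17300 / (0.736 × 193² × 33.3) = 0.0379

CD = 0.0379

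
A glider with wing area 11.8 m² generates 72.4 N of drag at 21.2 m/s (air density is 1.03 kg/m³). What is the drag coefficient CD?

From D = ½ρv²S·CD, rearranging gives CD = 2D/(ρv²S).
CD = 2 × 72.4 / (1.03 × 21.2² × 11.8) = 0.0265

CD = 0.0265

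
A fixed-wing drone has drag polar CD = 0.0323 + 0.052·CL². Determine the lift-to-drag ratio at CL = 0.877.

CD = 0.0323 + 0.052 × 0.877² = 0.07229
L/D = CL/CD = 0.877 / 0.07229 = 12.1

L/D = 12.1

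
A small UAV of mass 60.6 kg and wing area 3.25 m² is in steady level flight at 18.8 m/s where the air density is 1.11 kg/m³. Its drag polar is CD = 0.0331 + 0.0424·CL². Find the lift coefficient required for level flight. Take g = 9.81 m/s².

In steady level flight, lift balances weight: W = mg = 60.6 × 9.81 = 594.49 N.
Dynamic pressure q = 0.5 × 1.11 × 18.8² = 196.2 Pa.
Required CL = L/(qS) = 594.49/(196.2·3.25) = 0.9325.

CL = 0.933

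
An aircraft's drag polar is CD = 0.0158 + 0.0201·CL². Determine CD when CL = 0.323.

CD = 0.0158 + 0.0201 × 0.323² = 0.0158 + 0.002097 = 0.0179

CD = 0.0179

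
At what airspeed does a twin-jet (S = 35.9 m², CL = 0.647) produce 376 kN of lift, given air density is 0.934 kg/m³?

L = ½ρv²S·CL ⇒ v = √(2L/(ρ·S·CL))
v = √(2 × 3.76×10^5 / (0.934 × 35.9 × 0.647)) = √34660 = 186 m/s

v = 186 m/s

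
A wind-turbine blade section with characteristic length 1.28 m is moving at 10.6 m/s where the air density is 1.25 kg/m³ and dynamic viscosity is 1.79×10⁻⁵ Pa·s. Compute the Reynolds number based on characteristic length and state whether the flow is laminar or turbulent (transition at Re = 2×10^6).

Re = ρ·v·c/μ = 1.25 × 10.6 × 1.28 / (1.79×10⁻⁵) = 9.47×10^5
Since 9.47×10^5 < 2×10^6, the flow is laminar.

Re = 9.47×10^5 (laminar)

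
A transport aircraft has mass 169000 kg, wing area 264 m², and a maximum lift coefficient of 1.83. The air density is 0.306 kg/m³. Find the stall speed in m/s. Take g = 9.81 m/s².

Weight W = mg = 169000 × 9.81 = 1.658×10^6 N.
From L = ½ρV²S·CL,max = W: V_stall = √(2W/(ρSCL,max)) = √(2·1.658×10^6/(0.306·264·1.83))
V_stall = √22430 = 150 m/s

V_stall = 150 m/s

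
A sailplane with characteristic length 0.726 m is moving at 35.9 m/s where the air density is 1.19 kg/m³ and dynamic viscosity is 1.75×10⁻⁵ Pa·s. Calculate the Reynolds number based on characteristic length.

Re = 1.77×10^6

Re = ρ·v·c/μ = 1.19 × 35.9 × 0.726 / (1.75×10⁻⁵) = 1.77×10^6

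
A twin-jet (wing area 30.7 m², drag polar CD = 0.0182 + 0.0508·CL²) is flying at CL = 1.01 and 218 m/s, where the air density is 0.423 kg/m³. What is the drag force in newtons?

CD = 0.0182 + 0.0508 × 1.01² = 0.07002
D = ½ρv²S·CD = ½ × 0.423 × 218² × 30.7 × 0.07002 = 21600 N

D = 21600 N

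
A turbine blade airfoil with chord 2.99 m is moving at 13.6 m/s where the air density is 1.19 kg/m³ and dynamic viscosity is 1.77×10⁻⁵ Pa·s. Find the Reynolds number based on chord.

Re = 2.73×10^6

Re = ρ·v·c/μ = 1.19 × 13.6 × 2.99 / (1.77×10⁻⁵) = 2.73×10^6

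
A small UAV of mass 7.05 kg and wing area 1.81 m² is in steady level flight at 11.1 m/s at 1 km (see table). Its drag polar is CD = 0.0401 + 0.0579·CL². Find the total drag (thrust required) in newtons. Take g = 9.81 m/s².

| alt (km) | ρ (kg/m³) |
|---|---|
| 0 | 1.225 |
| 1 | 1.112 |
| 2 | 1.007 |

D = 7.21 N

At 1 km, from the table: ρ = 1.112 kg/m³.
In steady level flight, lift balances weight: W = mg = 7.05 × 9.81 = 69.16 N.
q = ½ρv² = ½ × 1.112 × 11.1² = 68.5 Pa.
CL = 2W/(ρv²S) = 2×69.16/(1.112×11.1²×1.81) = 0.5578.
CD = 0.0401 + 0.0579 × 0.5578² = 0.05811.
D = q·S·CD = 68.5 × 1.81 × 0.05811 = 7.206 N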